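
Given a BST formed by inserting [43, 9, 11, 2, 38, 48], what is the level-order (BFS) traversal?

Tree insertion order: [43, 9, 11, 2, 38, 48]
Tree (level-order array): [43, 9, 48, 2, 11, None, None, None, None, None, 38]
BFS from the root, enqueuing left then right child of each popped node:
  queue [43] -> pop 43, enqueue [9, 48], visited so far: [43]
  queue [9, 48] -> pop 9, enqueue [2, 11], visited so far: [43, 9]
  queue [48, 2, 11] -> pop 48, enqueue [none], visited so far: [43, 9, 48]
  queue [2, 11] -> pop 2, enqueue [none], visited so far: [43, 9, 48, 2]
  queue [11] -> pop 11, enqueue [38], visited so far: [43, 9, 48, 2, 11]
  queue [38] -> pop 38, enqueue [none], visited so far: [43, 9, 48, 2, 11, 38]
Result: [43, 9, 48, 2, 11, 38]


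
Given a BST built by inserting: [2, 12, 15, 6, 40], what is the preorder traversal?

Tree insertion order: [2, 12, 15, 6, 40]
Tree (level-order array): [2, None, 12, 6, 15, None, None, None, 40]
Preorder traversal: [2, 12, 6, 15, 40]


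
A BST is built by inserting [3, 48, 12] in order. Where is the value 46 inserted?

Starting tree (level order): [3, None, 48, 12]
Insertion path: 3 -> 48 -> 12
Result: insert 46 as right child of 12
Final tree (level order): [3, None, 48, 12, None, None, 46]


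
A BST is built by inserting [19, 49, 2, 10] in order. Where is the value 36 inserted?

Starting tree (level order): [19, 2, 49, None, 10]
Insertion path: 19 -> 49
Result: insert 36 as left child of 49
Final tree (level order): [19, 2, 49, None, 10, 36]


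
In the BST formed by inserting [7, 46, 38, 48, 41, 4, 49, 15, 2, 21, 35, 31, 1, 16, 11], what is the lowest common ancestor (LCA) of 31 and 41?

Tree insertion order: [7, 46, 38, 48, 41, 4, 49, 15, 2, 21, 35, 31, 1, 16, 11]
Tree (level-order array): [7, 4, 46, 2, None, 38, 48, 1, None, 15, 41, None, 49, None, None, 11, 21, None, None, None, None, None, None, 16, 35, None, None, 31]
In a BST, the LCA of p=31, q=41 is the first node v on the
root-to-leaf path with p <= v <= q (go left if both < v, right if both > v).
Walk from root:
  at 7: both 31 and 41 > 7, go right
  at 46: both 31 and 41 < 46, go left
  at 38: 31 <= 38 <= 41, this is the LCA
LCA = 38


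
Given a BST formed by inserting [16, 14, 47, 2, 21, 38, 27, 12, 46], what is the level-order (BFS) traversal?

Tree insertion order: [16, 14, 47, 2, 21, 38, 27, 12, 46]
Tree (level-order array): [16, 14, 47, 2, None, 21, None, None, 12, None, 38, None, None, 27, 46]
BFS from the root, enqueuing left then right child of each popped node:
  queue [16] -> pop 16, enqueue [14, 47], visited so far: [16]
  queue [14, 47] -> pop 14, enqueue [2], visited so far: [16, 14]
  queue [47, 2] -> pop 47, enqueue [21], visited so far: [16, 14, 47]
  queue [2, 21] -> pop 2, enqueue [12], visited so far: [16, 14, 47, 2]
  queue [21, 12] -> pop 21, enqueue [38], visited so far: [16, 14, 47, 2, 21]
  queue [12, 38] -> pop 12, enqueue [none], visited so far: [16, 14, 47, 2, 21, 12]
  queue [38] -> pop 38, enqueue [27, 46], visited so far: [16, 14, 47, 2, 21, 12, 38]
  queue [27, 46] -> pop 27, enqueue [none], visited so far: [16, 14, 47, 2, 21, 12, 38, 27]
  queue [46] -> pop 46, enqueue [none], visited so far: [16, 14, 47, 2, 21, 12, 38, 27, 46]
Result: [16, 14, 47, 2, 21, 12, 38, 27, 46]


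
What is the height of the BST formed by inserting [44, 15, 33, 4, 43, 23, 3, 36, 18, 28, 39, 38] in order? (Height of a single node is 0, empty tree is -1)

Insertion order: [44, 15, 33, 4, 43, 23, 3, 36, 18, 28, 39, 38]
Tree (level-order array): [44, 15, None, 4, 33, 3, None, 23, 43, None, None, 18, 28, 36, None, None, None, None, None, None, 39, 38]
Compute height bottom-up (empty subtree = -1):
  height(3) = 1 + max(-1, -1) = 0
  height(4) = 1 + max(0, -1) = 1
  height(18) = 1 + max(-1, -1) = 0
  height(28) = 1 + max(-1, -1) = 0
  height(23) = 1 + max(0, 0) = 1
  height(38) = 1 + max(-1, -1) = 0
  height(39) = 1 + max(0, -1) = 1
  height(36) = 1 + max(-1, 1) = 2
  height(43) = 1 + max(2, -1) = 3
  height(33) = 1 + max(1, 3) = 4
  height(15) = 1 + max(1, 4) = 5
  height(44) = 1 + max(5, -1) = 6
Height = 6


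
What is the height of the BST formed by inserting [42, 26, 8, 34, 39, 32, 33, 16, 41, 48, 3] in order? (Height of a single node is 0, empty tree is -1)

Insertion order: [42, 26, 8, 34, 39, 32, 33, 16, 41, 48, 3]
Tree (level-order array): [42, 26, 48, 8, 34, None, None, 3, 16, 32, 39, None, None, None, None, None, 33, None, 41]
Compute height bottom-up (empty subtree = -1):
  height(3) = 1 + max(-1, -1) = 0
  height(16) = 1 + max(-1, -1) = 0
  height(8) = 1 + max(0, 0) = 1
  height(33) = 1 + max(-1, -1) = 0
  height(32) = 1 + max(-1, 0) = 1
  height(41) = 1 + max(-1, -1) = 0
  height(39) = 1 + max(-1, 0) = 1
  height(34) = 1 + max(1, 1) = 2
  height(26) = 1 + max(1, 2) = 3
  height(48) = 1 + max(-1, -1) = 0
  height(42) = 1 + max(3, 0) = 4
Height = 4


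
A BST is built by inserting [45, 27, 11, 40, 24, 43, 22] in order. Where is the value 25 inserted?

Starting tree (level order): [45, 27, None, 11, 40, None, 24, None, 43, 22]
Insertion path: 45 -> 27 -> 11 -> 24
Result: insert 25 as right child of 24
Final tree (level order): [45, 27, None, 11, 40, None, 24, None, 43, 22, 25]


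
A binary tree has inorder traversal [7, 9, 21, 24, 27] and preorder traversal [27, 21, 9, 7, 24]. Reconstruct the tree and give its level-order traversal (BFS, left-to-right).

Inorder:  [7, 9, 21, 24, 27]
Preorder: [27, 21, 9, 7, 24]
Algorithm: preorder visits root first, so consume preorder in order;
for each root, split the current inorder slice at that value into
left-subtree inorder and right-subtree inorder, then recurse.
Recursive splits:
  root=27; inorder splits into left=[7, 9, 21, 24], right=[]
  root=21; inorder splits into left=[7, 9], right=[24]
  root=9; inorder splits into left=[7], right=[]
  root=7; inorder splits into left=[], right=[]
  root=24; inorder splits into left=[], right=[]
Reconstructed level-order: [27, 21, 9, 24, 7]


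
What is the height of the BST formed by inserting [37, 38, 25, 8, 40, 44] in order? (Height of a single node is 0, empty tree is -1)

Insertion order: [37, 38, 25, 8, 40, 44]
Tree (level-order array): [37, 25, 38, 8, None, None, 40, None, None, None, 44]
Compute height bottom-up (empty subtree = -1):
  height(8) = 1 + max(-1, -1) = 0
  height(25) = 1 + max(0, -1) = 1
  height(44) = 1 + max(-1, -1) = 0
  height(40) = 1 + max(-1, 0) = 1
  height(38) = 1 + max(-1, 1) = 2
  height(37) = 1 + max(1, 2) = 3
Height = 3


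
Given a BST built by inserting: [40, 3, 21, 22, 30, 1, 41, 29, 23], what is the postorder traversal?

Tree insertion order: [40, 3, 21, 22, 30, 1, 41, 29, 23]
Tree (level-order array): [40, 3, 41, 1, 21, None, None, None, None, None, 22, None, 30, 29, None, 23]
Postorder traversal: [1, 23, 29, 30, 22, 21, 3, 41, 40]


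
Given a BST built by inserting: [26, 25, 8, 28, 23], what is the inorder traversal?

Tree insertion order: [26, 25, 8, 28, 23]
Tree (level-order array): [26, 25, 28, 8, None, None, None, None, 23]
Inorder traversal: [8, 23, 25, 26, 28]


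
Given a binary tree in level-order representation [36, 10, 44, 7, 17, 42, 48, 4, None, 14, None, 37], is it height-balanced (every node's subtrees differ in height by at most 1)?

Tree (level-order array): [36, 10, 44, 7, 17, 42, 48, 4, None, 14, None, 37]
Definition: a tree is height-balanced if, at every node, |h(left) - h(right)| <= 1 (empty subtree has height -1).
Bottom-up per-node check:
  node 4: h_left=-1, h_right=-1, diff=0 [OK], height=0
  node 7: h_left=0, h_right=-1, diff=1 [OK], height=1
  node 14: h_left=-1, h_right=-1, diff=0 [OK], height=0
  node 17: h_left=0, h_right=-1, diff=1 [OK], height=1
  node 10: h_left=1, h_right=1, diff=0 [OK], height=2
  node 37: h_left=-1, h_right=-1, diff=0 [OK], height=0
  node 42: h_left=0, h_right=-1, diff=1 [OK], height=1
  node 48: h_left=-1, h_right=-1, diff=0 [OK], height=0
  node 44: h_left=1, h_right=0, diff=1 [OK], height=2
  node 36: h_left=2, h_right=2, diff=0 [OK], height=3
All nodes satisfy the balance condition.
Result: Balanced


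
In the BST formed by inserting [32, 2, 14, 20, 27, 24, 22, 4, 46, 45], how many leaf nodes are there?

Tree built from: [32, 2, 14, 20, 27, 24, 22, 4, 46, 45]
Tree (level-order array): [32, 2, 46, None, 14, 45, None, 4, 20, None, None, None, None, None, 27, 24, None, 22]
Rule: A leaf has 0 children.
Per-node child counts:
  node 32: 2 child(ren)
  node 2: 1 child(ren)
  node 14: 2 child(ren)
  node 4: 0 child(ren)
  node 20: 1 child(ren)
  node 27: 1 child(ren)
  node 24: 1 child(ren)
  node 22: 0 child(ren)
  node 46: 1 child(ren)
  node 45: 0 child(ren)
Matching nodes: [4, 22, 45]
Count of leaf nodes: 3


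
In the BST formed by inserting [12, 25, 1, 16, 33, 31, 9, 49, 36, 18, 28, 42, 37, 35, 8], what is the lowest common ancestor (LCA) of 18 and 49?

Tree insertion order: [12, 25, 1, 16, 33, 31, 9, 49, 36, 18, 28, 42, 37, 35, 8]
Tree (level-order array): [12, 1, 25, None, 9, 16, 33, 8, None, None, 18, 31, 49, None, None, None, None, 28, None, 36, None, None, None, 35, 42, None, None, 37]
In a BST, the LCA of p=18, q=49 is the first node v on the
root-to-leaf path with p <= v <= q (go left if both < v, right if both > v).
Walk from root:
  at 12: both 18 and 49 > 12, go right
  at 25: 18 <= 25 <= 49, this is the LCA
LCA = 25


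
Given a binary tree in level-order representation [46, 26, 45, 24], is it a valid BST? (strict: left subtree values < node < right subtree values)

Level-order array: [46, 26, 45, 24]
Validate using subtree bounds (lo, hi): at each node, require lo < value < hi,
then recurse left with hi=value and right with lo=value.
Preorder trace (stopping at first violation):
  at node 46 with bounds (-inf, +inf): OK
  at node 26 with bounds (-inf, 46): OK
  at node 24 with bounds (-inf, 26): OK
  at node 45 with bounds (46, +inf): VIOLATION
Node 45 violates its bound: not (46 < 45 < +inf).
Result: Not a valid BST


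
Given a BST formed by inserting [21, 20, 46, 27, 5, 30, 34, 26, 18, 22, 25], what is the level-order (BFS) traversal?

Tree insertion order: [21, 20, 46, 27, 5, 30, 34, 26, 18, 22, 25]
Tree (level-order array): [21, 20, 46, 5, None, 27, None, None, 18, 26, 30, None, None, 22, None, None, 34, None, 25]
BFS from the root, enqueuing left then right child of each popped node:
  queue [21] -> pop 21, enqueue [20, 46], visited so far: [21]
  queue [20, 46] -> pop 20, enqueue [5], visited so far: [21, 20]
  queue [46, 5] -> pop 46, enqueue [27], visited so far: [21, 20, 46]
  queue [5, 27] -> pop 5, enqueue [18], visited so far: [21, 20, 46, 5]
  queue [27, 18] -> pop 27, enqueue [26, 30], visited so far: [21, 20, 46, 5, 27]
  queue [18, 26, 30] -> pop 18, enqueue [none], visited so far: [21, 20, 46, 5, 27, 18]
  queue [26, 30] -> pop 26, enqueue [22], visited so far: [21, 20, 46, 5, 27, 18, 26]
  queue [30, 22] -> pop 30, enqueue [34], visited so far: [21, 20, 46, 5, 27, 18, 26, 30]
  queue [22, 34] -> pop 22, enqueue [25], visited so far: [21, 20, 46, 5, 27, 18, 26, 30, 22]
  queue [34, 25] -> pop 34, enqueue [none], visited so far: [21, 20, 46, 5, 27, 18, 26, 30, 22, 34]
  queue [25] -> pop 25, enqueue [none], visited so far: [21, 20, 46, 5, 27, 18, 26, 30, 22, 34, 25]
Result: [21, 20, 46, 5, 27, 18, 26, 30, 22, 34, 25]


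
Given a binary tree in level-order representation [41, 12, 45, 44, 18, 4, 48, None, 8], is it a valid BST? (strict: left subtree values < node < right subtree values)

Level-order array: [41, 12, 45, 44, 18, 4, 48, None, 8]
Validate using subtree bounds (lo, hi): at each node, require lo < value < hi,
then recurse left with hi=value and right with lo=value.
Preorder trace (stopping at first violation):
  at node 41 with bounds (-inf, +inf): OK
  at node 12 with bounds (-inf, 41): OK
  at node 44 with bounds (-inf, 12): VIOLATION
Node 44 violates its bound: not (-inf < 44 < 12).
Result: Not a valid BST


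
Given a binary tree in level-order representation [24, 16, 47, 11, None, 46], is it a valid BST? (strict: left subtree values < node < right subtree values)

Level-order array: [24, 16, 47, 11, None, 46]
Validate using subtree bounds (lo, hi): at each node, require lo < value < hi,
then recurse left with hi=value and right with lo=value.
Preorder trace (stopping at first violation):
  at node 24 with bounds (-inf, +inf): OK
  at node 16 with bounds (-inf, 24): OK
  at node 11 with bounds (-inf, 16): OK
  at node 47 with bounds (24, +inf): OK
  at node 46 with bounds (24, 47): OK
No violation found at any node.
Result: Valid BST


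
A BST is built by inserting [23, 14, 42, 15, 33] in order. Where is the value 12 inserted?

Starting tree (level order): [23, 14, 42, None, 15, 33]
Insertion path: 23 -> 14
Result: insert 12 as left child of 14
Final tree (level order): [23, 14, 42, 12, 15, 33]


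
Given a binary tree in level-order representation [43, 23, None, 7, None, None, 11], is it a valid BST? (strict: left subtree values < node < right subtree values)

Level-order array: [43, 23, None, 7, None, None, 11]
Validate using subtree bounds (lo, hi): at each node, require lo < value < hi,
then recurse left with hi=value and right with lo=value.
Preorder trace (stopping at first violation):
  at node 43 with bounds (-inf, +inf): OK
  at node 23 with bounds (-inf, 43): OK
  at node 7 with bounds (-inf, 23): OK
  at node 11 with bounds (7, 23): OK
No violation found at any node.
Result: Valid BST


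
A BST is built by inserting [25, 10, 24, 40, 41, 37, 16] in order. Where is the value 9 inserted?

Starting tree (level order): [25, 10, 40, None, 24, 37, 41, 16]
Insertion path: 25 -> 10
Result: insert 9 as left child of 10
Final tree (level order): [25, 10, 40, 9, 24, 37, 41, None, None, 16]


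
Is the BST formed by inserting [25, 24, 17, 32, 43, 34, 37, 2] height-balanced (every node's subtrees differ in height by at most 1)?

Tree (level-order array): [25, 24, 32, 17, None, None, 43, 2, None, 34, None, None, None, None, 37]
Definition: a tree is height-balanced if, at every node, |h(left) - h(right)| <= 1 (empty subtree has height -1).
Bottom-up per-node check:
  node 2: h_left=-1, h_right=-1, diff=0 [OK], height=0
  node 17: h_left=0, h_right=-1, diff=1 [OK], height=1
  node 24: h_left=1, h_right=-1, diff=2 [FAIL (|1--1|=2 > 1)], height=2
  node 37: h_left=-1, h_right=-1, diff=0 [OK], height=0
  node 34: h_left=-1, h_right=0, diff=1 [OK], height=1
  node 43: h_left=1, h_right=-1, diff=2 [FAIL (|1--1|=2 > 1)], height=2
  node 32: h_left=-1, h_right=2, diff=3 [FAIL (|-1-2|=3 > 1)], height=3
  node 25: h_left=2, h_right=3, diff=1 [OK], height=4
Node 24 violates the condition: |1 - -1| = 2 > 1.
Result: Not balanced


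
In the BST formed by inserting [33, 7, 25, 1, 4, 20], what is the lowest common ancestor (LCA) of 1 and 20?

Tree insertion order: [33, 7, 25, 1, 4, 20]
Tree (level-order array): [33, 7, None, 1, 25, None, 4, 20]
In a BST, the LCA of p=1, q=20 is the first node v on the
root-to-leaf path with p <= v <= q (go left if both < v, right if both > v).
Walk from root:
  at 33: both 1 and 20 < 33, go left
  at 7: 1 <= 7 <= 20, this is the LCA
LCA = 7


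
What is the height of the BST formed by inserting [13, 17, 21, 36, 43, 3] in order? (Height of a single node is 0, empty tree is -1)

Insertion order: [13, 17, 21, 36, 43, 3]
Tree (level-order array): [13, 3, 17, None, None, None, 21, None, 36, None, 43]
Compute height bottom-up (empty subtree = -1):
  height(3) = 1 + max(-1, -1) = 0
  height(43) = 1 + max(-1, -1) = 0
  height(36) = 1 + max(-1, 0) = 1
  height(21) = 1 + max(-1, 1) = 2
  height(17) = 1 + max(-1, 2) = 3
  height(13) = 1 + max(0, 3) = 4
Height = 4


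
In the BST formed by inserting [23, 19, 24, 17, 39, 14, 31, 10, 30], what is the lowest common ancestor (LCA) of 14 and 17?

Tree insertion order: [23, 19, 24, 17, 39, 14, 31, 10, 30]
Tree (level-order array): [23, 19, 24, 17, None, None, 39, 14, None, 31, None, 10, None, 30]
In a BST, the LCA of p=14, q=17 is the first node v on the
root-to-leaf path with p <= v <= q (go left if both < v, right if both > v).
Walk from root:
  at 23: both 14 and 17 < 23, go left
  at 19: both 14 and 17 < 19, go left
  at 17: 14 <= 17 <= 17, this is the LCA
LCA = 17


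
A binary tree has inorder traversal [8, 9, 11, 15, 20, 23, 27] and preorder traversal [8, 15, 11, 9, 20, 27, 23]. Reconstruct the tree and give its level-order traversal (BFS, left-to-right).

Inorder:  [8, 9, 11, 15, 20, 23, 27]
Preorder: [8, 15, 11, 9, 20, 27, 23]
Algorithm: preorder visits root first, so consume preorder in order;
for each root, split the current inorder slice at that value into
left-subtree inorder and right-subtree inorder, then recurse.
Recursive splits:
  root=8; inorder splits into left=[], right=[9, 11, 15, 20, 23, 27]
  root=15; inorder splits into left=[9, 11], right=[20, 23, 27]
  root=11; inorder splits into left=[9], right=[]
  root=9; inorder splits into left=[], right=[]
  root=20; inorder splits into left=[], right=[23, 27]
  root=27; inorder splits into left=[23], right=[]
  root=23; inorder splits into left=[], right=[]
Reconstructed level-order: [8, 15, 11, 20, 9, 27, 23]


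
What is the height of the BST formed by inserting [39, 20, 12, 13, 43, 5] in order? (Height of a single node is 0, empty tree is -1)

Insertion order: [39, 20, 12, 13, 43, 5]
Tree (level-order array): [39, 20, 43, 12, None, None, None, 5, 13]
Compute height bottom-up (empty subtree = -1):
  height(5) = 1 + max(-1, -1) = 0
  height(13) = 1 + max(-1, -1) = 0
  height(12) = 1 + max(0, 0) = 1
  height(20) = 1 + max(1, -1) = 2
  height(43) = 1 + max(-1, -1) = 0
  height(39) = 1 + max(2, 0) = 3
Height = 3


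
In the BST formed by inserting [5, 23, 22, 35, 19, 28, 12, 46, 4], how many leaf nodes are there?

Tree built from: [5, 23, 22, 35, 19, 28, 12, 46, 4]
Tree (level-order array): [5, 4, 23, None, None, 22, 35, 19, None, 28, 46, 12]
Rule: A leaf has 0 children.
Per-node child counts:
  node 5: 2 child(ren)
  node 4: 0 child(ren)
  node 23: 2 child(ren)
  node 22: 1 child(ren)
  node 19: 1 child(ren)
  node 12: 0 child(ren)
  node 35: 2 child(ren)
  node 28: 0 child(ren)
  node 46: 0 child(ren)
Matching nodes: [4, 12, 28, 46]
Count of leaf nodes: 4


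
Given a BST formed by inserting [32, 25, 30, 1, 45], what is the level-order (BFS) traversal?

Tree insertion order: [32, 25, 30, 1, 45]
Tree (level-order array): [32, 25, 45, 1, 30]
BFS from the root, enqueuing left then right child of each popped node:
  queue [32] -> pop 32, enqueue [25, 45], visited so far: [32]
  queue [25, 45] -> pop 25, enqueue [1, 30], visited so far: [32, 25]
  queue [45, 1, 30] -> pop 45, enqueue [none], visited so far: [32, 25, 45]
  queue [1, 30] -> pop 1, enqueue [none], visited so far: [32, 25, 45, 1]
  queue [30] -> pop 30, enqueue [none], visited so far: [32, 25, 45, 1, 30]
Result: [32, 25, 45, 1, 30]


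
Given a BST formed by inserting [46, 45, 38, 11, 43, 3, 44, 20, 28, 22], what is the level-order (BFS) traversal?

Tree insertion order: [46, 45, 38, 11, 43, 3, 44, 20, 28, 22]
Tree (level-order array): [46, 45, None, 38, None, 11, 43, 3, 20, None, 44, None, None, None, 28, None, None, 22]
BFS from the root, enqueuing left then right child of each popped node:
  queue [46] -> pop 46, enqueue [45], visited so far: [46]
  queue [45] -> pop 45, enqueue [38], visited so far: [46, 45]
  queue [38] -> pop 38, enqueue [11, 43], visited so far: [46, 45, 38]
  queue [11, 43] -> pop 11, enqueue [3, 20], visited so far: [46, 45, 38, 11]
  queue [43, 3, 20] -> pop 43, enqueue [44], visited so far: [46, 45, 38, 11, 43]
  queue [3, 20, 44] -> pop 3, enqueue [none], visited so far: [46, 45, 38, 11, 43, 3]
  queue [20, 44] -> pop 20, enqueue [28], visited so far: [46, 45, 38, 11, 43, 3, 20]
  queue [44, 28] -> pop 44, enqueue [none], visited so far: [46, 45, 38, 11, 43, 3, 20, 44]
  queue [28] -> pop 28, enqueue [22], visited so far: [46, 45, 38, 11, 43, 3, 20, 44, 28]
  queue [22] -> pop 22, enqueue [none], visited so far: [46, 45, 38, 11, 43, 3, 20, 44, 28, 22]
Result: [46, 45, 38, 11, 43, 3, 20, 44, 28, 22]


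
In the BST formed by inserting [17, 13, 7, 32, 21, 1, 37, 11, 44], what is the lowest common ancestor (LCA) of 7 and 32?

Tree insertion order: [17, 13, 7, 32, 21, 1, 37, 11, 44]
Tree (level-order array): [17, 13, 32, 7, None, 21, 37, 1, 11, None, None, None, 44]
In a BST, the LCA of p=7, q=32 is the first node v on the
root-to-leaf path with p <= v <= q (go left if both < v, right if both > v).
Walk from root:
  at 17: 7 <= 17 <= 32, this is the LCA
LCA = 17


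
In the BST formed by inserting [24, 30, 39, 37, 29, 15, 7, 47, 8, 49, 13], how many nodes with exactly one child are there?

Tree built from: [24, 30, 39, 37, 29, 15, 7, 47, 8, 49, 13]
Tree (level-order array): [24, 15, 30, 7, None, 29, 39, None, 8, None, None, 37, 47, None, 13, None, None, None, 49]
Rule: These are nodes with exactly 1 non-null child.
Per-node child counts:
  node 24: 2 child(ren)
  node 15: 1 child(ren)
  node 7: 1 child(ren)
  node 8: 1 child(ren)
  node 13: 0 child(ren)
  node 30: 2 child(ren)
  node 29: 0 child(ren)
  node 39: 2 child(ren)
  node 37: 0 child(ren)
  node 47: 1 child(ren)
  node 49: 0 child(ren)
Matching nodes: [15, 7, 8, 47]
Count of nodes with exactly one child: 4


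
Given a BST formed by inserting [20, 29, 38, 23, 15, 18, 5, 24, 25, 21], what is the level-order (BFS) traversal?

Tree insertion order: [20, 29, 38, 23, 15, 18, 5, 24, 25, 21]
Tree (level-order array): [20, 15, 29, 5, 18, 23, 38, None, None, None, None, 21, 24, None, None, None, None, None, 25]
BFS from the root, enqueuing left then right child of each popped node:
  queue [20] -> pop 20, enqueue [15, 29], visited so far: [20]
  queue [15, 29] -> pop 15, enqueue [5, 18], visited so far: [20, 15]
  queue [29, 5, 18] -> pop 29, enqueue [23, 38], visited so far: [20, 15, 29]
  queue [5, 18, 23, 38] -> pop 5, enqueue [none], visited so far: [20, 15, 29, 5]
  queue [18, 23, 38] -> pop 18, enqueue [none], visited so far: [20, 15, 29, 5, 18]
  queue [23, 38] -> pop 23, enqueue [21, 24], visited so far: [20, 15, 29, 5, 18, 23]
  queue [38, 21, 24] -> pop 38, enqueue [none], visited so far: [20, 15, 29, 5, 18, 23, 38]
  queue [21, 24] -> pop 21, enqueue [none], visited so far: [20, 15, 29, 5, 18, 23, 38, 21]
  queue [24] -> pop 24, enqueue [25], visited so far: [20, 15, 29, 5, 18, 23, 38, 21, 24]
  queue [25] -> pop 25, enqueue [none], visited so far: [20, 15, 29, 5, 18, 23, 38, 21, 24, 25]
Result: [20, 15, 29, 5, 18, 23, 38, 21, 24, 25]


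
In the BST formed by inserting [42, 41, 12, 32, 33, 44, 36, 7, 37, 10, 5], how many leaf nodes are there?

Tree built from: [42, 41, 12, 32, 33, 44, 36, 7, 37, 10, 5]
Tree (level-order array): [42, 41, 44, 12, None, None, None, 7, 32, 5, 10, None, 33, None, None, None, None, None, 36, None, 37]
Rule: A leaf has 0 children.
Per-node child counts:
  node 42: 2 child(ren)
  node 41: 1 child(ren)
  node 12: 2 child(ren)
  node 7: 2 child(ren)
  node 5: 0 child(ren)
  node 10: 0 child(ren)
  node 32: 1 child(ren)
  node 33: 1 child(ren)
  node 36: 1 child(ren)
  node 37: 0 child(ren)
  node 44: 0 child(ren)
Matching nodes: [5, 10, 37, 44]
Count of leaf nodes: 4


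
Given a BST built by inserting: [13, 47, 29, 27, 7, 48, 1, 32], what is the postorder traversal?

Tree insertion order: [13, 47, 29, 27, 7, 48, 1, 32]
Tree (level-order array): [13, 7, 47, 1, None, 29, 48, None, None, 27, 32]
Postorder traversal: [1, 7, 27, 32, 29, 48, 47, 13]


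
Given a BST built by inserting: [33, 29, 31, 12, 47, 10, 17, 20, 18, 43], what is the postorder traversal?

Tree insertion order: [33, 29, 31, 12, 47, 10, 17, 20, 18, 43]
Tree (level-order array): [33, 29, 47, 12, 31, 43, None, 10, 17, None, None, None, None, None, None, None, 20, 18]
Postorder traversal: [10, 18, 20, 17, 12, 31, 29, 43, 47, 33]


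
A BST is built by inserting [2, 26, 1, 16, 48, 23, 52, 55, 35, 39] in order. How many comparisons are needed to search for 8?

Search path for 8: 2 -> 26 -> 16
Found: False
Comparisons: 3


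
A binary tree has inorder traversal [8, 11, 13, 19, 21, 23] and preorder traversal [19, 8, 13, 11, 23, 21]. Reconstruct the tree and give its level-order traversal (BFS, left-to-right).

Inorder:  [8, 11, 13, 19, 21, 23]
Preorder: [19, 8, 13, 11, 23, 21]
Algorithm: preorder visits root first, so consume preorder in order;
for each root, split the current inorder slice at that value into
left-subtree inorder and right-subtree inorder, then recurse.
Recursive splits:
  root=19; inorder splits into left=[8, 11, 13], right=[21, 23]
  root=8; inorder splits into left=[], right=[11, 13]
  root=13; inorder splits into left=[11], right=[]
  root=11; inorder splits into left=[], right=[]
  root=23; inorder splits into left=[21], right=[]
  root=21; inorder splits into left=[], right=[]
Reconstructed level-order: [19, 8, 23, 13, 21, 11]


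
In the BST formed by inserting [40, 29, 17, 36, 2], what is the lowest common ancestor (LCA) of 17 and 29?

Tree insertion order: [40, 29, 17, 36, 2]
Tree (level-order array): [40, 29, None, 17, 36, 2]
In a BST, the LCA of p=17, q=29 is the first node v on the
root-to-leaf path with p <= v <= q (go left if both < v, right if both > v).
Walk from root:
  at 40: both 17 and 29 < 40, go left
  at 29: 17 <= 29 <= 29, this is the LCA
LCA = 29


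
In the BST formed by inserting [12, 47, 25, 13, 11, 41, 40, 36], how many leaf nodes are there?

Tree built from: [12, 47, 25, 13, 11, 41, 40, 36]
Tree (level-order array): [12, 11, 47, None, None, 25, None, 13, 41, None, None, 40, None, 36]
Rule: A leaf has 0 children.
Per-node child counts:
  node 12: 2 child(ren)
  node 11: 0 child(ren)
  node 47: 1 child(ren)
  node 25: 2 child(ren)
  node 13: 0 child(ren)
  node 41: 1 child(ren)
  node 40: 1 child(ren)
  node 36: 0 child(ren)
Matching nodes: [11, 13, 36]
Count of leaf nodes: 3


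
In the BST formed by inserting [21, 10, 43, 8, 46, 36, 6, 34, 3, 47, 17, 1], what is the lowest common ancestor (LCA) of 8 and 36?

Tree insertion order: [21, 10, 43, 8, 46, 36, 6, 34, 3, 47, 17, 1]
Tree (level-order array): [21, 10, 43, 8, 17, 36, 46, 6, None, None, None, 34, None, None, 47, 3, None, None, None, None, None, 1]
In a BST, the LCA of p=8, q=36 is the first node v on the
root-to-leaf path with p <= v <= q (go left if both < v, right if both > v).
Walk from root:
  at 21: 8 <= 21 <= 36, this is the LCA
LCA = 21


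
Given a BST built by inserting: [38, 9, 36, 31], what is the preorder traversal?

Tree insertion order: [38, 9, 36, 31]
Tree (level-order array): [38, 9, None, None, 36, 31]
Preorder traversal: [38, 9, 36, 31]


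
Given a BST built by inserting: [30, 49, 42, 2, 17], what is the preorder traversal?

Tree insertion order: [30, 49, 42, 2, 17]
Tree (level-order array): [30, 2, 49, None, 17, 42]
Preorder traversal: [30, 2, 17, 49, 42]


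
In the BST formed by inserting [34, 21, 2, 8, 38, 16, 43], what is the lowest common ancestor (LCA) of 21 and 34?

Tree insertion order: [34, 21, 2, 8, 38, 16, 43]
Tree (level-order array): [34, 21, 38, 2, None, None, 43, None, 8, None, None, None, 16]
In a BST, the LCA of p=21, q=34 is the first node v on the
root-to-leaf path with p <= v <= q (go left if both < v, right if both > v).
Walk from root:
  at 34: 21 <= 34 <= 34, this is the LCA
LCA = 34


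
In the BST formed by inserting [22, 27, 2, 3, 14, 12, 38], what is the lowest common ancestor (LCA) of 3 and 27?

Tree insertion order: [22, 27, 2, 3, 14, 12, 38]
Tree (level-order array): [22, 2, 27, None, 3, None, 38, None, 14, None, None, 12]
In a BST, the LCA of p=3, q=27 is the first node v on the
root-to-leaf path with p <= v <= q (go left if both < v, right if both > v).
Walk from root:
  at 22: 3 <= 22 <= 27, this is the LCA
LCA = 22


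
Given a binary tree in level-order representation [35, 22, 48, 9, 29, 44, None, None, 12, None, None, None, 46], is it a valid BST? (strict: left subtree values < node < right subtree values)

Level-order array: [35, 22, 48, 9, 29, 44, None, None, 12, None, None, None, 46]
Validate using subtree bounds (lo, hi): at each node, require lo < value < hi,
then recurse left with hi=value and right with lo=value.
Preorder trace (stopping at first violation):
  at node 35 with bounds (-inf, +inf): OK
  at node 22 with bounds (-inf, 35): OK
  at node 9 with bounds (-inf, 22): OK
  at node 12 with bounds (9, 22): OK
  at node 29 with bounds (22, 35): OK
  at node 48 with bounds (35, +inf): OK
  at node 44 with bounds (35, 48): OK
  at node 46 with bounds (44, 48): OK
No violation found at any node.
Result: Valid BST


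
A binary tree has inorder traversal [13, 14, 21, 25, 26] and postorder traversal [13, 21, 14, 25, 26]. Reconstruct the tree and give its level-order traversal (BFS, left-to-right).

Inorder:   [13, 14, 21, 25, 26]
Postorder: [13, 21, 14, 25, 26]
Algorithm: postorder visits root last, so walk postorder right-to-left;
each value is the root of the current inorder slice — split it at that
value, recurse on the right subtree first, then the left.
Recursive splits:
  root=26; inorder splits into left=[13, 14, 21, 25], right=[]
  root=25; inorder splits into left=[13, 14, 21], right=[]
  root=14; inorder splits into left=[13], right=[21]
  root=21; inorder splits into left=[], right=[]
  root=13; inorder splits into left=[], right=[]
Reconstructed level-order: [26, 25, 14, 13, 21]


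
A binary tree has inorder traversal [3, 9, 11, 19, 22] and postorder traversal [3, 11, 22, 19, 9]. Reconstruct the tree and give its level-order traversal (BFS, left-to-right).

Inorder:   [3, 9, 11, 19, 22]
Postorder: [3, 11, 22, 19, 9]
Algorithm: postorder visits root last, so walk postorder right-to-left;
each value is the root of the current inorder slice — split it at that
value, recurse on the right subtree first, then the left.
Recursive splits:
  root=9; inorder splits into left=[3], right=[11, 19, 22]
  root=19; inorder splits into left=[11], right=[22]
  root=22; inorder splits into left=[], right=[]
  root=11; inorder splits into left=[], right=[]
  root=3; inorder splits into left=[], right=[]
Reconstructed level-order: [9, 3, 19, 11, 22]


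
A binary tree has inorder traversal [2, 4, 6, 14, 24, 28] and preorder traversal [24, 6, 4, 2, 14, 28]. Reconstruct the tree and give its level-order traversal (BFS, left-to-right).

Inorder:  [2, 4, 6, 14, 24, 28]
Preorder: [24, 6, 4, 2, 14, 28]
Algorithm: preorder visits root first, so consume preorder in order;
for each root, split the current inorder slice at that value into
left-subtree inorder and right-subtree inorder, then recurse.
Recursive splits:
  root=24; inorder splits into left=[2, 4, 6, 14], right=[28]
  root=6; inorder splits into left=[2, 4], right=[14]
  root=4; inorder splits into left=[2], right=[]
  root=2; inorder splits into left=[], right=[]
  root=14; inorder splits into left=[], right=[]
  root=28; inorder splits into left=[], right=[]
Reconstructed level-order: [24, 6, 28, 4, 14, 2]


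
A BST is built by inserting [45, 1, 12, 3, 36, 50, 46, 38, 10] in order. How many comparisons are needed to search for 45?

Search path for 45: 45
Found: True
Comparisons: 1


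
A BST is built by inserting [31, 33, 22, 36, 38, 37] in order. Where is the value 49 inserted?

Starting tree (level order): [31, 22, 33, None, None, None, 36, None, 38, 37]
Insertion path: 31 -> 33 -> 36 -> 38
Result: insert 49 as right child of 38
Final tree (level order): [31, 22, 33, None, None, None, 36, None, 38, 37, 49]


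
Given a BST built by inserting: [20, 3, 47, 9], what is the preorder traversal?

Tree insertion order: [20, 3, 47, 9]
Tree (level-order array): [20, 3, 47, None, 9]
Preorder traversal: [20, 3, 9, 47]


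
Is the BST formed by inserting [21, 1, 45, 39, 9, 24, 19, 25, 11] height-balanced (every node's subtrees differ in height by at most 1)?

Tree (level-order array): [21, 1, 45, None, 9, 39, None, None, 19, 24, None, 11, None, None, 25]
Definition: a tree is height-balanced if, at every node, |h(left) - h(right)| <= 1 (empty subtree has height -1).
Bottom-up per-node check:
  node 11: h_left=-1, h_right=-1, diff=0 [OK], height=0
  node 19: h_left=0, h_right=-1, diff=1 [OK], height=1
  node 9: h_left=-1, h_right=1, diff=2 [FAIL (|-1-1|=2 > 1)], height=2
  node 1: h_left=-1, h_right=2, diff=3 [FAIL (|-1-2|=3 > 1)], height=3
  node 25: h_left=-1, h_right=-1, diff=0 [OK], height=0
  node 24: h_left=-1, h_right=0, diff=1 [OK], height=1
  node 39: h_left=1, h_right=-1, diff=2 [FAIL (|1--1|=2 > 1)], height=2
  node 45: h_left=2, h_right=-1, diff=3 [FAIL (|2--1|=3 > 1)], height=3
  node 21: h_left=3, h_right=3, diff=0 [OK], height=4
Node 9 violates the condition: |-1 - 1| = 2 > 1.
Result: Not balanced


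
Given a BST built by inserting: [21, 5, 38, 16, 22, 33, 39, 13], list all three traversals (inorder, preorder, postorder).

Tree insertion order: [21, 5, 38, 16, 22, 33, 39, 13]
Tree (level-order array): [21, 5, 38, None, 16, 22, 39, 13, None, None, 33]
Inorder (L, root, R): [5, 13, 16, 21, 22, 33, 38, 39]
Preorder (root, L, R): [21, 5, 16, 13, 38, 22, 33, 39]
Postorder (L, R, root): [13, 16, 5, 33, 22, 39, 38, 21]


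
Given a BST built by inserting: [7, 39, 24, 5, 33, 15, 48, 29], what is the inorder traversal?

Tree insertion order: [7, 39, 24, 5, 33, 15, 48, 29]
Tree (level-order array): [7, 5, 39, None, None, 24, 48, 15, 33, None, None, None, None, 29]
Inorder traversal: [5, 7, 15, 24, 29, 33, 39, 48]


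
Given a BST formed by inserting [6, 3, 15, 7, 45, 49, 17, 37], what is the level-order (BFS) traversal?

Tree insertion order: [6, 3, 15, 7, 45, 49, 17, 37]
Tree (level-order array): [6, 3, 15, None, None, 7, 45, None, None, 17, 49, None, 37]
BFS from the root, enqueuing left then right child of each popped node:
  queue [6] -> pop 6, enqueue [3, 15], visited so far: [6]
  queue [3, 15] -> pop 3, enqueue [none], visited so far: [6, 3]
  queue [15] -> pop 15, enqueue [7, 45], visited so far: [6, 3, 15]
  queue [7, 45] -> pop 7, enqueue [none], visited so far: [6, 3, 15, 7]
  queue [45] -> pop 45, enqueue [17, 49], visited so far: [6, 3, 15, 7, 45]
  queue [17, 49] -> pop 17, enqueue [37], visited so far: [6, 3, 15, 7, 45, 17]
  queue [49, 37] -> pop 49, enqueue [none], visited so far: [6, 3, 15, 7, 45, 17, 49]
  queue [37] -> pop 37, enqueue [none], visited so far: [6, 3, 15, 7, 45, 17, 49, 37]
Result: [6, 3, 15, 7, 45, 17, 49, 37]


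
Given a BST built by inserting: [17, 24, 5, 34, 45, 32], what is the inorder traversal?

Tree insertion order: [17, 24, 5, 34, 45, 32]
Tree (level-order array): [17, 5, 24, None, None, None, 34, 32, 45]
Inorder traversal: [5, 17, 24, 32, 34, 45]


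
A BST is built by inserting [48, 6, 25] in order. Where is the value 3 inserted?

Starting tree (level order): [48, 6, None, None, 25]
Insertion path: 48 -> 6
Result: insert 3 as left child of 6
Final tree (level order): [48, 6, None, 3, 25]


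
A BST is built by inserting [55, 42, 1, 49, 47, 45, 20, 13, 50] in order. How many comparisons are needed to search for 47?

Search path for 47: 55 -> 42 -> 49 -> 47
Found: True
Comparisons: 4


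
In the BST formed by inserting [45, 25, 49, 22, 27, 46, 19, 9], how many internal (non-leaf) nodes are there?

Tree built from: [45, 25, 49, 22, 27, 46, 19, 9]
Tree (level-order array): [45, 25, 49, 22, 27, 46, None, 19, None, None, None, None, None, 9]
Rule: An internal node has at least one child.
Per-node child counts:
  node 45: 2 child(ren)
  node 25: 2 child(ren)
  node 22: 1 child(ren)
  node 19: 1 child(ren)
  node 9: 0 child(ren)
  node 27: 0 child(ren)
  node 49: 1 child(ren)
  node 46: 0 child(ren)
Matching nodes: [45, 25, 22, 19, 49]
Count of internal (non-leaf) nodes: 5


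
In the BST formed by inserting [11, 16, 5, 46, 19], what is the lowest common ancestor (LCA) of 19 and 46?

Tree insertion order: [11, 16, 5, 46, 19]
Tree (level-order array): [11, 5, 16, None, None, None, 46, 19]
In a BST, the LCA of p=19, q=46 is the first node v on the
root-to-leaf path with p <= v <= q (go left if both < v, right if both > v).
Walk from root:
  at 11: both 19 and 46 > 11, go right
  at 16: both 19 and 46 > 16, go right
  at 46: 19 <= 46 <= 46, this is the LCA
LCA = 46


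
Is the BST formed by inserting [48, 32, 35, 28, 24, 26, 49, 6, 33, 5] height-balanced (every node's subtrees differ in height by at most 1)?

Tree (level-order array): [48, 32, 49, 28, 35, None, None, 24, None, 33, None, 6, 26, None, None, 5]
Definition: a tree is height-balanced if, at every node, |h(left) - h(right)| <= 1 (empty subtree has height -1).
Bottom-up per-node check:
  node 5: h_left=-1, h_right=-1, diff=0 [OK], height=0
  node 6: h_left=0, h_right=-1, diff=1 [OK], height=1
  node 26: h_left=-1, h_right=-1, diff=0 [OK], height=0
  node 24: h_left=1, h_right=0, diff=1 [OK], height=2
  node 28: h_left=2, h_right=-1, diff=3 [FAIL (|2--1|=3 > 1)], height=3
  node 33: h_left=-1, h_right=-1, diff=0 [OK], height=0
  node 35: h_left=0, h_right=-1, diff=1 [OK], height=1
  node 32: h_left=3, h_right=1, diff=2 [FAIL (|3-1|=2 > 1)], height=4
  node 49: h_left=-1, h_right=-1, diff=0 [OK], height=0
  node 48: h_left=4, h_right=0, diff=4 [FAIL (|4-0|=4 > 1)], height=5
Node 28 violates the condition: |2 - -1| = 3 > 1.
Result: Not balanced


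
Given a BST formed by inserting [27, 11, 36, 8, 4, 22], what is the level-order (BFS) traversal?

Tree insertion order: [27, 11, 36, 8, 4, 22]
Tree (level-order array): [27, 11, 36, 8, 22, None, None, 4]
BFS from the root, enqueuing left then right child of each popped node:
  queue [27] -> pop 27, enqueue [11, 36], visited so far: [27]
  queue [11, 36] -> pop 11, enqueue [8, 22], visited so far: [27, 11]
  queue [36, 8, 22] -> pop 36, enqueue [none], visited so far: [27, 11, 36]
  queue [8, 22] -> pop 8, enqueue [4], visited so far: [27, 11, 36, 8]
  queue [22, 4] -> pop 22, enqueue [none], visited so far: [27, 11, 36, 8, 22]
  queue [4] -> pop 4, enqueue [none], visited so far: [27, 11, 36, 8, 22, 4]
Result: [27, 11, 36, 8, 22, 4]


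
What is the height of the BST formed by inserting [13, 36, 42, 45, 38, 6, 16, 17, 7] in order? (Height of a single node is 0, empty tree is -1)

Insertion order: [13, 36, 42, 45, 38, 6, 16, 17, 7]
Tree (level-order array): [13, 6, 36, None, 7, 16, 42, None, None, None, 17, 38, 45]
Compute height bottom-up (empty subtree = -1):
  height(7) = 1 + max(-1, -1) = 0
  height(6) = 1 + max(-1, 0) = 1
  height(17) = 1 + max(-1, -1) = 0
  height(16) = 1 + max(-1, 0) = 1
  height(38) = 1 + max(-1, -1) = 0
  height(45) = 1 + max(-1, -1) = 0
  height(42) = 1 + max(0, 0) = 1
  height(36) = 1 + max(1, 1) = 2
  height(13) = 1 + max(1, 2) = 3
Height = 3


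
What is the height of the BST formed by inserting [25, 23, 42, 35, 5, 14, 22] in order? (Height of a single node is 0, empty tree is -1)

Insertion order: [25, 23, 42, 35, 5, 14, 22]
Tree (level-order array): [25, 23, 42, 5, None, 35, None, None, 14, None, None, None, 22]
Compute height bottom-up (empty subtree = -1):
  height(22) = 1 + max(-1, -1) = 0
  height(14) = 1 + max(-1, 0) = 1
  height(5) = 1 + max(-1, 1) = 2
  height(23) = 1 + max(2, -1) = 3
  height(35) = 1 + max(-1, -1) = 0
  height(42) = 1 + max(0, -1) = 1
  height(25) = 1 + max(3, 1) = 4
Height = 4


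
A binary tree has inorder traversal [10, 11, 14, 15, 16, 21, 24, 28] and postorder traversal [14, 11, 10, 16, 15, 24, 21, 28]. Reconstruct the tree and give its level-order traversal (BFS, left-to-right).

Inorder:   [10, 11, 14, 15, 16, 21, 24, 28]
Postorder: [14, 11, 10, 16, 15, 24, 21, 28]
Algorithm: postorder visits root last, so walk postorder right-to-left;
each value is the root of the current inorder slice — split it at that
value, recurse on the right subtree first, then the left.
Recursive splits:
  root=28; inorder splits into left=[10, 11, 14, 15, 16, 21, 24], right=[]
  root=21; inorder splits into left=[10, 11, 14, 15, 16], right=[24]
  root=24; inorder splits into left=[], right=[]
  root=15; inorder splits into left=[10, 11, 14], right=[16]
  root=16; inorder splits into left=[], right=[]
  root=10; inorder splits into left=[], right=[11, 14]
  root=11; inorder splits into left=[], right=[14]
  root=14; inorder splits into left=[], right=[]
Reconstructed level-order: [28, 21, 15, 24, 10, 16, 11, 14]
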